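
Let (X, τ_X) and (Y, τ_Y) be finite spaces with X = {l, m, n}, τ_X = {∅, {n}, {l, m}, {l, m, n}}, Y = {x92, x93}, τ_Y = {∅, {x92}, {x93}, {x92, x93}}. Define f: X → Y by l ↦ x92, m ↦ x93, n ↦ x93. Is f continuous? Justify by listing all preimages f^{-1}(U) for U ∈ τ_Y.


f is NOT continuous.

Compute f^{-1}(U) for each U ∈ τ_Y:
  U = ∅: f^{-1}(U) = ∅ ∈ τ_X ✓.
  U = {x92}: f^{-1}(U) = {l} ∉ τ_X ✗.
  U = {x93}: f^{-1}(U) = {m, n} ∉ τ_X ✗.
  U = {x92, x93}: f^{-1}(U) = {l, m, n} ∈ τ_X ✓.
Found U = {x92} with f^{-1}(U) = {l} not in τ_X. Therefore f is NOT continuous.


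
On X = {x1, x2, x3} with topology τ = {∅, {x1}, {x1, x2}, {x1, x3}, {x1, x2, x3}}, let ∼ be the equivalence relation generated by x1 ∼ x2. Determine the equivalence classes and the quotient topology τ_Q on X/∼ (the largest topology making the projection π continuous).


X/∼ = {[x1=x2], [x3]}; |τ_Q| = 3.

Equivalence classes: [x1=x2], [x3].
Quotient map π: X → X/∼ sends x1 ↦ [x1=x2], x2 ↦ [x1=x2], x3 ↦ [x3].
For each subset V ⊆ X/∼, compute π^{-1}(V) ⊆ X and check whether π^{-1}(V) ∈ τ. V is open in τ_Q iff π^{-1}(V) ∈ τ.
  V = {}: π^{-1}(V) = ∅ ∈ τ ✓.
  V = {[x1=x2]}: π^{-1}(V) = {x1, x2} ∈ τ ✓.
  V = {[x3]}: π^{-1}(V) = {x3} ∉ τ ✗.
  V = {[x1=x2], [x3]}: π^{-1}(V) = {x1, x2, x3} ∈ τ ✓.
Open sets in the quotient: τ_Q = {{}, {[x1=x2]}, {[x1=x2], [x3]}} (3 elements).


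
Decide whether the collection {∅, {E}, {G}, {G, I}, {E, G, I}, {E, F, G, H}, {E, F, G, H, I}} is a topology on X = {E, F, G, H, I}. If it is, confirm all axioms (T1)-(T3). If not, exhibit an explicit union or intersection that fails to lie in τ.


τ is NOT a topology on X.

Axiom (T1): ∅ ∈ τ? Yes; X ∈ τ? Yes.
Axiom (T2/T3): check pairwise unions and intersections of members of τ.
Counterexample for (T2): {E} ∪ {G} = {E, G} ∉ τ. Therefore τ is NOT a topology.


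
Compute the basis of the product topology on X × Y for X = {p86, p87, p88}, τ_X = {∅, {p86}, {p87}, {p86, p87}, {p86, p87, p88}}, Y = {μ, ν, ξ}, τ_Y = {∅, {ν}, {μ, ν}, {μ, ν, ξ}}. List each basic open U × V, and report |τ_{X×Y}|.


Basis B = {∅ × ∅, {p86} × {ν}, {p87} × {ν}, {p86} × {μ, ν}, {p86, p87} × {ν}, {p87} × {μ, ν}, {p86} × {μ, ν, ξ}, {p86, p87, p88} × {ν}, {p87} × {μ, ν, ξ}, {p86, p87} × {μ, ν}, {p86, p87} × {μ, ν, ξ}, {p86, p87, p88} × {μ, ν}, {p86, p87, p88} × {μ, ν, ξ}}; |τ_{X×Y}| = 30.

Enumerate products U × V with U ∈ τ_X, V ∈ τ_Y (deduplicated):
  ∅ × ∅ = {} (∅)
  {p86} × {ν} = {(p86,ν)}
  {p87} × {ν} = {(p87,ν)}
  {p86} × {μ, ν} = {(p86,μ), (p86,ν)}
  {p86, p87} × {ν} = {(p86,ν), (p87,ν)}
  {p87} × {μ, ν} = {(p87,μ), (p87,ν)}
  {p86} × {μ, ν, ξ} = {(p86,μ), (p86,ν), (p86,ξ)}
  {p86, p87, p88} × {ν} = {(p86,ν), (p87,ν), (p88,ν)}
  {p87} × {μ, ν, ξ} = {(p87,μ), (p87,ν), (p87,ξ)}
  {p86, p87} × {μ, ν} = {(p86,μ), (p86,ν), (p87,μ), (p87,ν)}
  {p86, p87} × {μ, ν, ξ} = {(p86,μ), (p86,ν), (p86,ξ), (p87,μ), (p87,ν), (p87,ξ)}
  {p86, p87, p88} × {μ, ν} = {(p86,μ), (p86,ν), (p87,μ), (p87,ν), (p88,μ), (p88,ν)}
  {p86, p87, p88} × {μ, ν, ξ} = {(p86,μ), (p86,ν), (p86,ξ), (p87,μ), (p87,ν), (p87,ξ), (p88,μ), (p88,ν), (p88,ξ)}
These 13 distinct sets form the basis B.
Close under arbitrary unions to get τ_{X×Y}; counting gives |τ_{X×Y}| = 30.


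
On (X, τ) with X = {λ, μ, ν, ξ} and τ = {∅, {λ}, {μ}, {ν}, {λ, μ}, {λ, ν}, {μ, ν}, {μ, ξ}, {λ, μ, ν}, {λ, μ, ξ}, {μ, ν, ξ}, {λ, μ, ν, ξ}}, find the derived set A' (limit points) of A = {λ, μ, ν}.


A' = {ξ}

For each x ∈ X, list the open sets U ∈ τ with x ∈ U, then check whether U ∩ (A ∖ {x}) ≠ ∅ for every such U.
  x = λ: open {λ} ∋ x has {λ} ∩ (A ∖ {λ}) = ∅, so x is NOT a limit point.
  x = μ: open {μ} ∋ x has {μ} ∩ (A ∖ {μ}) = ∅, so x is NOT a limit point.
  x = ν: open {ν} ∋ x has {ν} ∩ (A ∖ {ν}) = ∅, so x is NOT a limit point.
  x = ξ: opens ∋ x are {μ, ξ}, {λ, μ, ξ}, {μ, ν, ξ}, {λ, μ, ν, ξ}; each meets A ∖ {ξ}, so x IS a limit point.
Collecting: A' = {ξ}.


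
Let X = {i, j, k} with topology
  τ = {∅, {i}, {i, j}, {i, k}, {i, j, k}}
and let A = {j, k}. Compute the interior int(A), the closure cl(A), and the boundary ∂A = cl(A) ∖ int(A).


int(A) = ∅, cl(A) = {j, k}, ∂A = {j, k}.

Closed sets in (X, τ) are complements of opens:
  closed(X, τ) = {∅, {j}, {k}, {j, k}, {i, j, k}}.
int(A) = ⋃ {U ∈ τ : U ⊆ A}. Opens contained in A: ∅.
Taking the union of these: int(A) = ∅.
cl(A) = ⋂ {C closed : A ⊆ C}. Closed sets containing A: {j, k}, {i, j, k}.
Intersecting these: cl(A) = {j, k}.
∂A = cl(A) ∖ int(A) = {j, k} ∖ ∅ = {j, k}.


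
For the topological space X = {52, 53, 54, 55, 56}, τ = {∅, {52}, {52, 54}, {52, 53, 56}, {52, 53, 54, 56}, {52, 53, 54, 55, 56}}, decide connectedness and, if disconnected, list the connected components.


(X, τ) is connected.

Find clopen sets (U ∈ τ with X ∖ U ∈ τ):
  U = ∅, X ∖ U = {52, 53, 54, 55, 56} — both open, so U is clopen.
  U = {52, 53, 54, 55, 56}, X ∖ U = ∅ — both open, so U is clopen.
Only trivial clopens (∅ and X) exist, so (X, τ) is connected.
Compute connected components by grouping points that agree on all clopens:
  component: {52, 53, 54, 55, 56}


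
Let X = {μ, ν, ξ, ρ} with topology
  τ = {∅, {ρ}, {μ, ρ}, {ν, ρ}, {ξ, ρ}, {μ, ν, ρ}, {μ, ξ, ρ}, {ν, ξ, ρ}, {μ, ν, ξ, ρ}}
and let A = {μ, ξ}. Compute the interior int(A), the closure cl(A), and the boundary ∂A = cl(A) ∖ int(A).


int(A) = ∅, cl(A) = {μ, ξ}, ∂A = {μ, ξ}.

Closed sets in (X, τ) are complements of opens:
  closed(X, τ) = {∅, {μ}, {ν}, {ξ}, {μ, ν}, {μ, ξ}, {ν, ξ}, {μ, ν, ξ}, {μ, ν, ξ, ρ}}.
int(A) = ⋃ {U ∈ τ : U ⊆ A}. Opens contained in A: ∅.
Taking the union of these: int(A) = ∅.
cl(A) = ⋂ {C closed : A ⊆ C}. Closed sets containing A: {μ, ξ}, {μ, ν, ξ}, {μ, ν, ξ, ρ}.
Intersecting these: cl(A) = {μ, ξ}.
∂A = cl(A) ∖ int(A) = {μ, ξ} ∖ ∅ = {μ, ξ}.


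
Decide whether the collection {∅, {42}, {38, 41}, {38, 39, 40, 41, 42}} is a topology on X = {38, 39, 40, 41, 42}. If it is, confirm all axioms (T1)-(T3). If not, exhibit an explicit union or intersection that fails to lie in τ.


τ is NOT a topology on X.

Axiom (T1): ∅ ∈ τ? Yes; X ∈ τ? Yes.
Axiom (T2/T3): check pairwise unions and intersections of members of τ.
Counterexample for (T2): {42} ∪ {38, 41} = {38, 41, 42} ∉ τ. Therefore τ is NOT a topology.


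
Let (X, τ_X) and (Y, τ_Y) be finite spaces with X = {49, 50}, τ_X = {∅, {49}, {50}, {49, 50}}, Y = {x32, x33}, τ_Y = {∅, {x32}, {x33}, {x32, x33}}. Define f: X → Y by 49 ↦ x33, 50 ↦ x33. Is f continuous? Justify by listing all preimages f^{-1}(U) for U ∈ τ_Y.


f IS continuous.

Compute f^{-1}(U) for each U ∈ τ_Y:
  U = ∅: f^{-1}(U) = ∅ ∈ τ_X ✓.
  U = {x32}: f^{-1}(U) = ∅ ∈ τ_X ✓.
  U = {x33}: f^{-1}(U) = {49, 50} ∈ τ_X ✓.
  U = {x32, x33}: f^{-1}(U) = {49, 50} ∈ τ_X ✓.
Every preimage lies in τ_X, so f IS continuous.


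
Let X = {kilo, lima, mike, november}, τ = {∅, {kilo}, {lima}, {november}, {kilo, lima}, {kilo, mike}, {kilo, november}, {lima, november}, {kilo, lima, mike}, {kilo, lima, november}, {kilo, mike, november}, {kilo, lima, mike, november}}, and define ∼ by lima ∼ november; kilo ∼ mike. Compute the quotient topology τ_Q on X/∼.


X/∼ = {[kilo=mike], [lima=november]}; |τ_Q| = 4.

Equivalence classes: [kilo=mike], [lima=november].
Quotient map π: X → X/∼ sends kilo ↦ [kilo=mike], lima ↦ [lima=november], mike ↦ [kilo=mike], november ↦ [lima=november].
For each subset V ⊆ X/∼, compute π^{-1}(V) ⊆ X and check whether π^{-1}(V) ∈ τ. V is open in τ_Q iff π^{-1}(V) ∈ τ.
  V = {}: π^{-1}(V) = ∅ ∈ τ ✓.
  V = {[kilo=mike]}: π^{-1}(V) = {kilo, mike} ∈ τ ✓.
  V = {[lima=november]}: π^{-1}(V) = {lima, november} ∈ τ ✓.
  V = {[kilo=mike], [lima=november]}: π^{-1}(V) = {kilo, lima, mike, november} ∈ τ ✓.
Open sets in the quotient: τ_Q = {{}, {[kilo=mike]}, {[lima=november]}, {[kilo=mike], [lima=november]}} (4 elements).


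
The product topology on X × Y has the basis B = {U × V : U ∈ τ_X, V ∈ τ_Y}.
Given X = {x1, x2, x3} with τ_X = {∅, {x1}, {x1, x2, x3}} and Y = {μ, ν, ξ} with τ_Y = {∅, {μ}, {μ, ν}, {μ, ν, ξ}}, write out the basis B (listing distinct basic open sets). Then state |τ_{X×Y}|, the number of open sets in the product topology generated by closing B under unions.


Basis B = {∅ × ∅, {x1} × {μ}, {x1} × {μ, ν}, {x1} × {μ, ν, ξ}, {x1, x2, x3} × {μ}, {x1, x2, x3} × {μ, ν}, {x1, x2, x3} × {μ, ν, ξ}}; |τ_{X×Y}| = 10.

Enumerate products U × V with U ∈ τ_X, V ∈ τ_Y (deduplicated):
  ∅ × ∅ = {} (∅)
  {x1} × {μ} = {(x1,μ)}
  {x1} × {μ, ν} = {(x1,μ), (x1,ν)}
  {x1} × {μ, ν, ξ} = {(x1,μ), (x1,ν), (x1,ξ)}
  {x1, x2, x3} × {μ} = {(x1,μ), (x2,μ), (x3,μ)}
  {x1, x2, x3} × {μ, ν} = {(x1,μ), (x1,ν), (x2,μ), (x2,ν), (x3,μ), (x3,ν)}
  {x1, x2, x3} × {μ, ν, ξ} = {(x1,μ), (x1,ν), (x1,ξ), (x2,μ), (x2,ν), (x2,ξ), (x3,μ), (x3,ν), (x3,ξ)}
These 7 distinct sets form the basis B.
Close under arbitrary unions to get τ_{X×Y}; counting gives |τ_{X×Y}| = 10.


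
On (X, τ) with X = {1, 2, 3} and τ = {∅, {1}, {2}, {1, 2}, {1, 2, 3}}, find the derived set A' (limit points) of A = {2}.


A' = {3}

For each x ∈ X, list the open sets U ∈ τ with x ∈ U, then check whether U ∩ (A ∖ {x}) ≠ ∅ for every such U.
  x = 1: open {1} ∋ x has {1} ∩ (A ∖ {1}) = ∅, so x is NOT a limit point.
  x = 2: open {2} ∋ x has {2} ∩ (A ∖ {2}) = ∅, so x is NOT a limit point.
  x = 3: opens ∋ x are {1, 2, 3}; each meets A ∖ {3}, so x IS a limit point.
Collecting: A' = {3}.


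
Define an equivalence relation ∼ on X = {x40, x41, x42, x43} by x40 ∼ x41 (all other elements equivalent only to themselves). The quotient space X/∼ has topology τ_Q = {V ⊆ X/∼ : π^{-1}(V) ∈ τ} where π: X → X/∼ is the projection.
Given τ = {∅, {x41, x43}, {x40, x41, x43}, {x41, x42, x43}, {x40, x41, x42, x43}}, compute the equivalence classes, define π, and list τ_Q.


X/∼ = {[x40=x41], [x42], [x43]}; |τ_Q| = 3.

Equivalence classes: [x40=x41], [x42], [x43].
Quotient map π: X → X/∼ sends x40 ↦ [x40=x41], x41 ↦ [x40=x41], x42 ↦ [x42], x43 ↦ [x43].
For each subset V ⊆ X/∼, compute π^{-1}(V) ⊆ X and check whether π^{-1}(V) ∈ τ. V is open in τ_Q iff π^{-1}(V) ∈ τ.
  V = {}: π^{-1}(V) = ∅ ∈ τ ✓.
  V = {[x40=x41]}: π^{-1}(V) = {x40, x41} ∉ τ ✗.
  V = {[x42]}: π^{-1}(V) = {x42} ∉ τ ✗.
  V = {[x40=x41], [x42]}: π^{-1}(V) = {x40, x41, x42} ∉ τ ✗.
  V = {[x43]}: π^{-1}(V) = {x43} ∉ τ ✗.
  V = {[x40=x41], [x43]}: π^{-1}(V) = {x40, x41, x43} ∈ τ ✓.
  V = {[x42], [x43]}: π^{-1}(V) = {x42, x43} ∉ τ ✗.
  V = {[x40=x41], [x42], [x43]}: π^{-1}(V) = {x40, x41, x42, x43} ∈ τ ✓.
Open sets in the quotient: τ_Q = {{}, {[x40=x41], [x43]}, {[x40=x41], [x42], [x43]}} (3 elements).


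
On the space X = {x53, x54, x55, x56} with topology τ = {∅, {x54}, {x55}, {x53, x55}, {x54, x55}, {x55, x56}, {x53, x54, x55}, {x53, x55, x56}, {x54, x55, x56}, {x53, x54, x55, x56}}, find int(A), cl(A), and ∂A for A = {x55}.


int(A) = {x55}, cl(A) = {x53, x55, x56}, ∂A = {x53, x56}.

Closed sets in (X, τ) are complements of opens:
  closed(X, τ) = {∅, {x53}, {x54}, {x56}, {x53, x54}, {x53, x56}, {x54, x56}, {x53, x54, x56}, {x53, x55, x56}, {x53, x54, x55, x56}}.
int(A) = ⋃ {U ∈ τ : U ⊆ A}. Opens contained in A: ∅, {x55}.
Taking the union of these: int(A) = {x55}.
cl(A) = ⋂ {C closed : A ⊆ C}. Closed sets containing A: {x53, x55, x56}, {x53, x54, x55, x56}.
Intersecting these: cl(A) = {x53, x55, x56}.
∂A = cl(A) ∖ int(A) = {x53, x55, x56} ∖ {x55} = {x53, x56}.


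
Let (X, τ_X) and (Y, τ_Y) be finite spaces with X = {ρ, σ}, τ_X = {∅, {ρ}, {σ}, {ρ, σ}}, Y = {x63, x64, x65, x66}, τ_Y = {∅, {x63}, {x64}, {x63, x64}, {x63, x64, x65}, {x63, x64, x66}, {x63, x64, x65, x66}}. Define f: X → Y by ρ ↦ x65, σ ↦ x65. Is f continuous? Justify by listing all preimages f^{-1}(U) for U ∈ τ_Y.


f IS continuous.

Compute f^{-1}(U) for each U ∈ τ_Y:
  U = ∅: f^{-1}(U) = ∅ ∈ τ_X ✓.
  U = {x63}: f^{-1}(U) = ∅ ∈ τ_X ✓.
  U = {x64}: f^{-1}(U) = ∅ ∈ τ_X ✓.
  U = {x63, x64}: f^{-1}(U) = ∅ ∈ τ_X ✓.
  U = {x63, x64, x65}: f^{-1}(U) = {ρ, σ} ∈ τ_X ✓.
  U = {x63, x64, x66}: f^{-1}(U) = ∅ ∈ τ_X ✓.
  U = {x63, x64, x65, x66}: f^{-1}(U) = {ρ, σ} ∈ τ_X ✓.
Every preimage lies in τ_X, so f IS continuous.


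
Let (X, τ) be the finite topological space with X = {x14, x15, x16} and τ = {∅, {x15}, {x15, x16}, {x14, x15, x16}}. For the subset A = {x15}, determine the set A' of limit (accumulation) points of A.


A' = {x14, x16}

For each x ∈ X, list the open sets U ∈ τ with x ∈ U, then check whether U ∩ (A ∖ {x}) ≠ ∅ for every such U.
  x = x14: opens ∋ x are {x14, x15, x16}; each meets A ∖ {x14}, so x IS a limit point.
  x = x15: open {x15} ∋ x has {x15} ∩ (A ∖ {x15}) = ∅, so x is NOT a limit point.
  x = x16: opens ∋ x are {x15, x16}, {x14, x15, x16}; each meets A ∖ {x16}, so x IS a limit point.
Collecting: A' = {x14, x16}.


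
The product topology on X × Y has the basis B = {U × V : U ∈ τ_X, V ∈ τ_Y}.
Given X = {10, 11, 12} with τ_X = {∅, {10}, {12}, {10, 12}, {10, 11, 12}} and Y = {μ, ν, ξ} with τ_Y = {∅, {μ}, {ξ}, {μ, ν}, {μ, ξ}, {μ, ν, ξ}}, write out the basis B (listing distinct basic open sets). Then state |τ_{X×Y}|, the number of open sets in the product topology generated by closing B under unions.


Basis B = {∅ × ∅, {10} × {μ}, {10} × {ξ}, {12} × {μ}, {12} × {ξ}, {10} × {μ, ν}, {10} × {μ, ξ}, {10, 12} × {μ}, {10, 12} × {ξ}, {12} × {μ, ν}, {12} × {μ, ξ}, {10} × {μ, ν, ξ}, {10, 11, 12} × {μ}, {10, 11, 12} × {ξ}, {12} × {μ, ν, ξ}, {10, 12} × {μ, ν}, {10, 12} × {μ, ξ}, {10, 12} × {μ, ν, ξ}, {10, 11, 12} × {μ, ν}, {10, 11, 12} × {μ, ξ}, {10, 11, 12} × {μ, ν, ξ}}; |τ_{X×Y}| = 70.

Enumerate products U × V with U ∈ τ_X, V ∈ τ_Y (deduplicated):
  ∅ × ∅ = {} (∅)
  {10} × {μ} = {(10,μ)}
  {10} × {ξ} = {(10,ξ)}
  {12} × {μ} = {(12,μ)}
  {12} × {ξ} = {(12,ξ)}
  {10} × {μ, ν} = {(10,μ), (10,ν)}
  {10} × {μ, ξ} = {(10,μ), (10,ξ)}
  {10, 12} × {μ} = {(10,μ), (12,μ)}
  {10, 12} × {ξ} = {(10,ξ), (12,ξ)}
  {12} × {μ, ν} = {(12,μ), (12,ν)}
  {12} × {μ, ξ} = {(12,μ), (12,ξ)}
  {10} × {μ, ν, ξ} = {(10,μ), (10,ν), (10,ξ)}
  {10, 11, 12} × {μ} = {(10,μ), (11,μ), (12,μ)}
  {10, 11, 12} × {ξ} = {(10,ξ), (11,ξ), (12,ξ)}
  {12} × {μ, ν, ξ} = {(12,μ), (12,ν), (12,ξ)}
  {10, 12} × {μ, ν} = {(10,μ), (10,ν), (12,μ), (12,ν)}
  {10, 12} × {μ, ξ} = {(10,μ), (10,ξ), (12,μ), (12,ξ)}
  {10, 12} × {μ, ν, ξ} = {(10,μ), (10,ν), (10,ξ), (12,μ), (12,ν), (12,ξ)}
  {10, 11, 12} × {μ, ν} = {(10,μ), (10,ν), (11,μ), (11,ν), (12,μ), (12,ν)}
  {10, 11, 12} × {μ, ξ} = {(10,μ), (10,ξ), (11,μ), (11,ξ), (12,μ), (12,ξ)}
  {10, 11, 12} × {μ, ν, ξ} = {(10,μ), (10,ν), (10,ξ), (11,μ), (11,ν), (11,ξ), (12,μ), (12,ν), (12,ξ)}
These 21 distinct sets form the basis B.
Close under arbitrary unions to get τ_{X×Y}; counting gives |τ_{X×Y}| = 70.


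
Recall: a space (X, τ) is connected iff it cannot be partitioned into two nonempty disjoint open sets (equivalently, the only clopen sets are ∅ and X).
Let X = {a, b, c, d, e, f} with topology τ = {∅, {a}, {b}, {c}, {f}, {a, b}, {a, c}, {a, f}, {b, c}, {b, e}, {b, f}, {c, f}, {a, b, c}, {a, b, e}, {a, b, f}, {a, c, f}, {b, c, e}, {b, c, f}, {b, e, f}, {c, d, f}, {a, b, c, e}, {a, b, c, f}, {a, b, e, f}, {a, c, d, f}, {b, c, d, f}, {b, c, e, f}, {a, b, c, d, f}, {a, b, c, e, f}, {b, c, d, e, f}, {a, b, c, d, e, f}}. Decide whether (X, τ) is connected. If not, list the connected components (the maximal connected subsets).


(X, τ) is disconnected; components = [{a}, {b, e}, {c, d, f}].

Find clopen sets (U ∈ τ with X ∖ U ∈ τ):
  U = ∅, X ∖ U = {a, b, c, d, e, f} — both open, so U is clopen.
  U = {a}, X ∖ U = {b, c, d, e, f} — both open, so U is clopen.
  U = {b, e}, X ∖ U = {a, c, d, f} — both open, so U is clopen.
  U = {a, b, e}, X ∖ U = {c, d, f} — both open, so U is clopen.
  U = {c, d, f}, X ∖ U = {a, b, e} — both open, so U is clopen.
  U = {a, c, d, f}, X ∖ U = {b, e} — both open, so U is clopen.
  U = {b, c, d, e, f}, X ∖ U = {a} — both open, so U is clopen.
  U = {a, b, c, d, e, f}, X ∖ U = ∅ — both open, so U is clopen.
Nontrivial clopen(s) exist: e.g. {c, d, f}. So (X, τ) is disconnected.
Compute connected components by grouping points that agree on all clopens:
  component: {a}
  component: {b, e}
  component: {c, d, f}


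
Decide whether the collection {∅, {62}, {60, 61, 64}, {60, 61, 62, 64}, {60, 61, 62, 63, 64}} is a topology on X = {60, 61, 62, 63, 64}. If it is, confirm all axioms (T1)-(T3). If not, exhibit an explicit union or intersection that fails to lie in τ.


τ IS a topology on X.

Axiom (T1): ∅ ∈ τ? Yes; X ∈ τ? Yes.
Axiom (T2/T3): check pairwise unions and intersections of members of τ.
All pairwise intersections and unions checked — each lies in τ. Therefore τ satisfies (T1), (T2), (T3): it IS a topology on X.


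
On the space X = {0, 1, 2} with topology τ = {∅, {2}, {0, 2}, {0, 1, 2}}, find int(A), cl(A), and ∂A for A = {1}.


int(A) = ∅, cl(A) = {1}, ∂A = {1}.

Closed sets in (X, τ) are complements of opens:
  closed(X, τ) = {∅, {1}, {0, 1}, {0, 1, 2}}.
int(A) = ⋃ {U ∈ τ : U ⊆ A}. Opens contained in A: ∅.
Taking the union of these: int(A) = ∅.
cl(A) = ⋂ {C closed : A ⊆ C}. Closed sets containing A: {1}, {0, 1}, {0, 1, 2}.
Intersecting these: cl(A) = {1}.
∂A = cl(A) ∖ int(A) = {1} ∖ ∅ = {1}.


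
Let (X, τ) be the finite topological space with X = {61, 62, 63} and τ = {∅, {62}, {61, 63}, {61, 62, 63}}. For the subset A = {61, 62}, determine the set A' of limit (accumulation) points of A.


A' = {63}

For each x ∈ X, list the open sets U ∈ τ with x ∈ U, then check whether U ∩ (A ∖ {x}) ≠ ∅ for every such U.
  x = 61: open {61, 63} ∋ x has {61, 63} ∩ (A ∖ {61}) = ∅, so x is NOT a limit point.
  x = 62: open {62} ∋ x has {62} ∩ (A ∖ {62}) = ∅, so x is NOT a limit point.
  x = 63: opens ∋ x are {61, 63}, {61, 62, 63}; each meets A ∖ {63}, so x IS a limit point.
Collecting: A' = {63}.


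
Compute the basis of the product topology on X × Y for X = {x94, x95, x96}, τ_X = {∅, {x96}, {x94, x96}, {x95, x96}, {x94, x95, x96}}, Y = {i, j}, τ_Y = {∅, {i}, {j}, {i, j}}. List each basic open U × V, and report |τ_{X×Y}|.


Basis B = {∅ × ∅, {x96} × {i}, {x96} × {j}, {x94, x96} × {i}, {x94, x96} × {j}, {x95, x96} × {i}, {x95, x96} × {j}, {x96} × {i, j}, {x94, x95, x96} × {i}, {x94, x95, x96} × {j}, {x94, x96} × {i, j}, {x95, x96} × {i, j}, {x94, x95, x96} × {i, j}}; |τ_{X×Y}| = 25.

Enumerate products U × V with U ∈ τ_X, V ∈ τ_Y (deduplicated):
  ∅ × ∅ = {} (∅)
  {x96} × {i} = {(x96,i)}
  {x96} × {j} = {(x96,j)}
  {x94, x96} × {i} = {(x94,i), (x96,i)}
  {x94, x96} × {j} = {(x94,j), (x96,j)}
  {x95, x96} × {i} = {(x95,i), (x96,i)}
  {x95, x96} × {j} = {(x95,j), (x96,j)}
  {x96} × {i, j} = {(x96,i), (x96,j)}
  {x94, x95, x96} × {i} = {(x94,i), (x95,i), (x96,i)}
  {x94, x95, x96} × {j} = {(x94,j), (x95,j), (x96,j)}
  {x94, x96} × {i, j} = {(x94,i), (x94,j), (x96,i), (x96,j)}
  {x95, x96} × {i, j} = {(x95,i), (x95,j), (x96,i), (x96,j)}
  {x94, x95, x96} × {i, j} = {(x94,i), (x94,j), (x95,i), (x95,j), (x96,i), (x96,j)}
These 13 distinct sets form the basis B.
Close under arbitrary unions to get τ_{X×Y}; counting gives |τ_{X×Y}| = 25.


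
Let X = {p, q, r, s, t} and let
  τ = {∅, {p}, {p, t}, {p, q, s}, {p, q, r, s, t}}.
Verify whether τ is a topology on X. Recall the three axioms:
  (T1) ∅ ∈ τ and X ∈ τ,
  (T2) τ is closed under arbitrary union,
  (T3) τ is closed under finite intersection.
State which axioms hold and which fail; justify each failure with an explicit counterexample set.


τ is NOT a topology on X.

Axiom (T1): ∅ ∈ τ? Yes; X ∈ τ? Yes.
Axiom (T2/T3): check pairwise unions and intersections of members of τ.
Counterexample for (T2): {p, t} ∪ {p, q, s} = {p, q, s, t} ∉ τ. Therefore τ is NOT a topology.


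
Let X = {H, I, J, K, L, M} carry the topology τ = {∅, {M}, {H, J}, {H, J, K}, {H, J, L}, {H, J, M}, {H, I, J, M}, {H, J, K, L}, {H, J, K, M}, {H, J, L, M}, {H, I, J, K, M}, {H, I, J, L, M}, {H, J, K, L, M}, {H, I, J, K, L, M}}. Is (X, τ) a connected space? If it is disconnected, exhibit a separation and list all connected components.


(X, τ) is connected.

Find clopen sets (U ∈ τ with X ∖ U ∈ τ):
  U = ∅, X ∖ U = {H, I, J, K, L, M} — both open, so U is clopen.
  U = {H, I, J, K, L, M}, X ∖ U = ∅ — both open, so U is clopen.
Only trivial clopens (∅ and X) exist, so (X, τ) is connected.
Compute connected components by grouping points that agree on all clopens:
  component: {H, I, J, K, L, M}


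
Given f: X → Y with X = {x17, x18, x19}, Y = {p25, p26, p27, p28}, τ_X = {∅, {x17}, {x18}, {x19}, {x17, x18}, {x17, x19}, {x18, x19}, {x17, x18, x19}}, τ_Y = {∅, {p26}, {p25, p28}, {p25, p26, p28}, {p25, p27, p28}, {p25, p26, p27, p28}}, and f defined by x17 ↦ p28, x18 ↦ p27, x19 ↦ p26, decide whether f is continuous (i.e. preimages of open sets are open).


f IS continuous.

Compute f^{-1}(U) for each U ∈ τ_Y:
  U = ∅: f^{-1}(U) = ∅ ∈ τ_X ✓.
  U = {p26}: f^{-1}(U) = {x19} ∈ τ_X ✓.
  U = {p25, p28}: f^{-1}(U) = {x17} ∈ τ_X ✓.
  U = {p25, p26, p28}: f^{-1}(U) = {x17, x19} ∈ τ_X ✓.
  U = {p25, p27, p28}: f^{-1}(U) = {x17, x18} ∈ τ_X ✓.
  U = {p25, p26, p27, p28}: f^{-1}(U) = {x17, x18, x19} ∈ τ_X ✓.
Every preimage lies in τ_X, so f IS continuous.


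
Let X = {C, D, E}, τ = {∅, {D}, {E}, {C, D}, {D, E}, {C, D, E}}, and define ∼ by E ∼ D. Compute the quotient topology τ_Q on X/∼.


X/∼ = {[C], [D=E]}; |τ_Q| = 3.

Equivalence classes: [C], [D=E].
Quotient map π: X → X/∼ sends C ↦ [C], D ↦ [D=E], E ↦ [D=E].
For each subset V ⊆ X/∼, compute π^{-1}(V) ⊆ X and check whether π^{-1}(V) ∈ τ. V is open in τ_Q iff π^{-1}(V) ∈ τ.
  V = {}: π^{-1}(V) = ∅ ∈ τ ✓.
  V = {[C]}: π^{-1}(V) = {C} ∉ τ ✗.
  V = {[D=E]}: π^{-1}(V) = {D, E} ∈ τ ✓.
  V = {[C], [D=E]}: π^{-1}(V) = {C, D, E} ∈ τ ✓.
Open sets in the quotient: τ_Q = {{}, {[D=E]}, {[C], [D=E]}} (3 elements).


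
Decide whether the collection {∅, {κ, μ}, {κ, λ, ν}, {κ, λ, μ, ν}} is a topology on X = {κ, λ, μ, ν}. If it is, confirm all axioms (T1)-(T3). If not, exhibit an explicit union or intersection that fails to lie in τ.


τ is NOT a topology on X.

Axiom (T1): ∅ ∈ τ? Yes; X ∈ τ? Yes.
Axiom (T2/T3): check pairwise unions and intersections of members of τ.
Counterexample for (T3): {κ, μ} ∩ {κ, λ, ν} = {κ} ∉ τ. Therefore τ is NOT a topology.


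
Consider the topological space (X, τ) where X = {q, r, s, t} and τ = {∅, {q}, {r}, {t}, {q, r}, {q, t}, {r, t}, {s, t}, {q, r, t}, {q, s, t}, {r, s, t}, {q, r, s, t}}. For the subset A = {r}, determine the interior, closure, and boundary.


int(A) = {r}, cl(A) = {r}, ∂A = ∅.

Closed sets in (X, τ) are complements of opens:
  closed(X, τ) = {∅, {q}, {r}, {s}, {q, r}, {q, s}, {r, s}, {s, t}, {q, r, s}, {q, s, t}, {r, s, t}, {q, r, s, t}}.
int(A) = ⋃ {U ∈ τ : U ⊆ A}. Opens contained in A: ∅, {r}.
Taking the union of these: int(A) = {r}.
cl(A) = ⋂ {C closed : A ⊆ C}. Closed sets containing A: {r}, {q, r}, {r, s}, {q, r, s}, {r, s, t}, {q, r, s, t}.
Intersecting these: cl(A) = {r}.
∂A = cl(A) ∖ int(A) = {r} ∖ {r} = ∅.


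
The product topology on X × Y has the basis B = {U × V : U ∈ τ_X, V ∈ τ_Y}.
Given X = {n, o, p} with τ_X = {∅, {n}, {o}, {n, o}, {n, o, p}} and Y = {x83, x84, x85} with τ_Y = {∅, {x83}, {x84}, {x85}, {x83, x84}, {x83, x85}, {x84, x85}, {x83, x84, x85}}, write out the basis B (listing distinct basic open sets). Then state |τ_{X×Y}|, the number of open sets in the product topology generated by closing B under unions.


Basis B = {∅ × ∅, {n} × {x83}, {n} × {x84}, {n} × {x85}, {o} × {x83}, {o} × {x84}, {o} × {x85}, {n} × {x83, x84}, {n} × {x83, x85}, {n, o} × {x83}, {n} × {x84, x85}, {n, o} × {x84}, {n, o} × {x85}, {o} × {x83, x84}, {o} × {x83, x85}, {o} × {x84, x85}, {n} × {x83, x84, x85}, {n, o, p} × {x83}, {n, o, p} × {x84}, {n, o, p} × {x85}, {o} × {x83, x84, x85}, {n, o} × {x83, x84}, {n, o} × {x83, x85}, {n, o} × {x84, x85}, {n, o} × {x83, x84, x85}, {n, o, p} × {x83, x84}, {n, o, p} × {x83, x85}, {n, o, p} × {x84, x85}, {n, o, p} × {x83, x84, x85}}; |τ_{X×Y}| = 125.

Enumerate products U × V with U ∈ τ_X, V ∈ τ_Y (deduplicated):
  ∅ × ∅ = {} (∅)
  {n} × {x83} = {(n,x83)}
  {n} × {x84} = {(n,x84)}
  {n} × {x85} = {(n,x85)}
  {o} × {x83} = {(o,x83)}
  {o} × {x84} = {(o,x84)}
  {o} × {x85} = {(o,x85)}
  {n} × {x83, x84} = {(n,x83), (n,x84)}
  {n} × {x83, x85} = {(n,x83), (n,x85)}
  {n, o} × {x83} = {(n,x83), (o,x83)}
  {n} × {x84, x85} = {(n,x84), (n,x85)}
  {n, o} × {x84} = {(n,x84), (o,x84)}
  {n, o} × {x85} = {(n,x85), (o,x85)}
  {o} × {x83, x84} = {(o,x83), (o,x84)}
  {o} × {x83, x85} = {(o,x83), (o,x85)}
  {o} × {x84, x85} = {(o,x84), (o,x85)}
  {n} × {x83, x84, x85} = {(n,x83), (n,x84), (n,x85)}
  {n, o, p} × {x83} = {(n,x83), (o,x83), (p,x83)}
  {n, o, p} × {x84} = {(n,x84), (o,x84), (p,x84)}
  {n, o, p} × {x85} = {(n,x85), (o,x85), (p,x85)}
  {o} × {x83, x84, x85} = {(o,x83), (o,x84), (o,x85)}
  {n, o} × {x83, x84} = {(n,x83), (n,x84), (o,x83), (o,x84)}
  {n, o} × {x83, x85} = {(n,x83), (n,x85), (o,x83), (o,x85)}
  {n, o} × {x84, x85} = {(n,x84), (n,x85), (o,x84), (o,x85)}
  {n, o} × {x83, x84, x85} = {(n,x83), (n,x84), (n,x85), (o,x83), (o,x84), (o,x85)}
  {n, o, p} × {x83, x84} = {(n,x83), (n,x84), (o,x83), (o,x84), (p,x83), (p,x84)}
  {n, o, p} × {x83, x85} = {(n,x83), (n,x85), (o,x83), (o,x85), (p,x83), (p,x85)}
  {n, o, p} × {x84, x85} = {(n,x84), (n,x85), (o,x84), (o,x85), (p,x84), (p,x85)}
  {n, o, p} × {x83, x84, x85} = {(n,x83), (n,x84), (n,x85), (o,x83), (o,x84), (o,x85), (p,x83), (p,x84), (p,x85)}
These 29 distinct sets form the basis B.
Close under arbitrary unions to get τ_{X×Y}; counting gives |τ_{X×Y}| = 125.


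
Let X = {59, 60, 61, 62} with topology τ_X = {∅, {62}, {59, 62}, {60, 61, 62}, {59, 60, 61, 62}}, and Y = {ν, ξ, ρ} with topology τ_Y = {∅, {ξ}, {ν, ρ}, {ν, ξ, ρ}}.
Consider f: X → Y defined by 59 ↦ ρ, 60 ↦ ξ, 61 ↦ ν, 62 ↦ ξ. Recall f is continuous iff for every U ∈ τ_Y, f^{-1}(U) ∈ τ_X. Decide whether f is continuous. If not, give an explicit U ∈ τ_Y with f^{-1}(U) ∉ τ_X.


f is NOT continuous.

Compute f^{-1}(U) for each U ∈ τ_Y:
  U = ∅: f^{-1}(U) = ∅ ∈ τ_X ✓.
  U = {ξ}: f^{-1}(U) = {60, 62} ∉ τ_X ✗.
  U = {ν, ρ}: f^{-1}(U) = {59, 61} ∉ τ_X ✗.
  U = {ν, ξ, ρ}: f^{-1}(U) = {59, 60, 61, 62} ∈ τ_X ✓.
Found U = {ξ} with f^{-1}(U) = {60, 62} not in τ_X. Therefore f is NOT continuous.


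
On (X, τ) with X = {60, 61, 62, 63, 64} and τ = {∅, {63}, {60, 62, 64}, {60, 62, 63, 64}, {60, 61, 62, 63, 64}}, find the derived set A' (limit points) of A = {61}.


A' = ∅

For each x ∈ X, list the open sets U ∈ τ with x ∈ U, then check whether U ∩ (A ∖ {x}) ≠ ∅ for every such U.
  x = 60: open {60, 62, 64} ∋ x has {60, 62, 64} ∩ (A ∖ {60}) = ∅, so x is NOT a limit point.
  x = 61: open {60, 61, 62, 63, 64} ∋ x has {60, 61, 62, 63, 64} ∩ (A ∖ {61}) = ∅, so x is NOT a limit point.
  x = 62: open {60, 62, 64} ∋ x has {60, 62, 64} ∩ (A ∖ {62}) = ∅, so x is NOT a limit point.
  x = 63: open {63} ∋ x has {63} ∩ (A ∖ {63}) = ∅, so x is NOT a limit point.
  x = 64: open {60, 62, 64} ∋ x has {60, 62, 64} ∩ (A ∖ {64}) = ∅, so x is NOT a limit point.
Collecting: A' = ∅.


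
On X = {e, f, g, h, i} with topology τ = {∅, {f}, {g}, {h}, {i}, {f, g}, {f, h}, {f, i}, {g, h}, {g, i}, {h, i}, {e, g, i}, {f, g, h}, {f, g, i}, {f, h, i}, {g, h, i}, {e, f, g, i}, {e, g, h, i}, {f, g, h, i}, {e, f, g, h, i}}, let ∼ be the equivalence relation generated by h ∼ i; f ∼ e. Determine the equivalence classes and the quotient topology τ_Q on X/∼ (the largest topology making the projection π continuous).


X/∼ = {[e=f], [g], [h=i]}; |τ_Q| = 5.

Equivalence classes: [e=f], [g], [h=i].
Quotient map π: X → X/∼ sends e ↦ [e=f], f ↦ [e=f], g ↦ [g], h ↦ [h=i], i ↦ [h=i].
For each subset V ⊆ X/∼, compute π^{-1}(V) ⊆ X and check whether π^{-1}(V) ∈ τ. V is open in τ_Q iff π^{-1}(V) ∈ τ.
  V = {}: π^{-1}(V) = ∅ ∈ τ ✓.
  V = {[e=f]}: π^{-1}(V) = {e, f} ∉ τ ✗.
  V = {[g]}: π^{-1}(V) = {g} ∈ τ ✓.
  V = {[e=f], [g]}: π^{-1}(V) = {e, f, g} ∉ τ ✗.
  V = {[h=i]}: π^{-1}(V) = {h, i} ∈ τ ✓.
  V = {[e=f], [h=i]}: π^{-1}(V) = {e, f, h, i} ∉ τ ✗.
  V = {[g], [h=i]}: π^{-1}(V) = {g, h, i} ∈ τ ✓.
  V = {[e=f], [g], [h=i]}: π^{-1}(V) = {e, f, g, h, i} ∈ τ ✓.
Open sets in the quotient: τ_Q = {{}, {[g]}, {[h=i]}, {[g], [h=i]}, {[e=f], [g], [h=i]}} (5 elements).


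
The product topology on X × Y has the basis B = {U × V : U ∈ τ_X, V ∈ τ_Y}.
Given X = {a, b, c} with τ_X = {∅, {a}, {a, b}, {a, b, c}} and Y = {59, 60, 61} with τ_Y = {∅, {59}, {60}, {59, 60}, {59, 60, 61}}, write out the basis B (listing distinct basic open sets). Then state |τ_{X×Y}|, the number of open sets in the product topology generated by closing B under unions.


Basis B = {∅ × ∅, {a} × {59}, {a} × {60}, {a} × {59, 60}, {a, b} × {59}, {a, b} × {60}, {a} × {59, 60, 61}, {a, b, c} × {59}, {a, b, c} × {60}, {a, b} × {59, 60}, {a, b} × {59, 60, 61}, {a, b, c} × {59, 60}, {a, b, c} × {59, 60, 61}}; |τ_{X×Y}| = 30.

Enumerate products U × V with U ∈ τ_X, V ∈ τ_Y (deduplicated):
  ∅ × ∅ = {} (∅)
  {a} × {59} = {(a,59)}
  {a} × {60} = {(a,60)}
  {a} × {59, 60} = {(a,59), (a,60)}
  {a, b} × {59} = {(a,59), (b,59)}
  {a, b} × {60} = {(a,60), (b,60)}
  {a} × {59, 60, 61} = {(a,59), (a,60), (a,61)}
  {a, b, c} × {59} = {(a,59), (b,59), (c,59)}
  {a, b, c} × {60} = {(a,60), (b,60), (c,60)}
  {a, b} × {59, 60} = {(a,59), (a,60), (b,59), (b,60)}
  {a, b} × {59, 60, 61} = {(a,59), (a,60), (a,61), (b,59), (b,60), (b,61)}
  {a, b, c} × {59, 60} = {(a,59), (a,60), (b,59), (b,60), (c,59), (c,60)}
  {a, b, c} × {59, 60, 61} = {(a,59), (a,60), (a,61), (b,59), (b,60), (b,61), (c,59), (c,60), (c,61)}
These 13 distinct sets form the basis B.
Close under arbitrary unions to get τ_{X×Y}; counting gives |τ_{X×Y}| = 30.


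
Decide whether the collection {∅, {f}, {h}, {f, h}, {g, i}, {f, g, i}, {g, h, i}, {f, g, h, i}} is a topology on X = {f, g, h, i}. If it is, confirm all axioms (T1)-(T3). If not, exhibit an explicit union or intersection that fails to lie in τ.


τ IS a topology on X.

Axiom (T1): ∅ ∈ τ? Yes; X ∈ τ? Yes.
Axiom (T2/T3): check pairwise unions and intersections of members of τ.
All pairwise intersections and unions checked — each lies in τ. Therefore τ satisfies (T1), (T2), (T3): it IS a topology on X.


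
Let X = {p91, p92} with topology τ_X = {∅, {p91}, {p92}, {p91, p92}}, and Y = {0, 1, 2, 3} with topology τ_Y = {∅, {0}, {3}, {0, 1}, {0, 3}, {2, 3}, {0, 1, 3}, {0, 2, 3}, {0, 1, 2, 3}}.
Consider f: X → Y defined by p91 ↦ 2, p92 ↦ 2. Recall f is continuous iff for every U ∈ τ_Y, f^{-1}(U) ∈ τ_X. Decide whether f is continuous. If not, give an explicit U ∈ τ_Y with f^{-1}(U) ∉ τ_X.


f IS continuous.

Compute f^{-1}(U) for each U ∈ τ_Y:
  U = ∅: f^{-1}(U) = ∅ ∈ τ_X ✓.
  U = {0}: f^{-1}(U) = ∅ ∈ τ_X ✓.
  U = {3}: f^{-1}(U) = ∅ ∈ τ_X ✓.
  U = {0, 1}: f^{-1}(U) = ∅ ∈ τ_X ✓.
  U = {0, 3}: f^{-1}(U) = ∅ ∈ τ_X ✓.
  U = {2, 3}: f^{-1}(U) = {p91, p92} ∈ τ_X ✓.
  U = {0, 1, 3}: f^{-1}(U) = ∅ ∈ τ_X ✓.
  U = {0, 2, 3}: f^{-1}(U) = {p91, p92} ∈ τ_X ✓.
  U = {0, 1, 2, 3}: f^{-1}(U) = {p91, p92} ∈ τ_X ✓.
Every preimage lies in τ_X, so f IS continuous.


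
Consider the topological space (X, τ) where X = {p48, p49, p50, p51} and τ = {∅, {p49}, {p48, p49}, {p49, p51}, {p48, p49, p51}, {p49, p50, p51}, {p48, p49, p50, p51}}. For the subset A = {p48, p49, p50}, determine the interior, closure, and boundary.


int(A) = {p48, p49}, cl(A) = {p48, p49, p50, p51}, ∂A = {p50, p51}.

Closed sets in (X, τ) are complements of opens:
  closed(X, τ) = {∅, {p48}, {p50}, {p48, p50}, {p50, p51}, {p48, p50, p51}, {p48, p49, p50, p51}}.
int(A) = ⋃ {U ∈ τ : U ⊆ A}. Opens contained in A: ∅, {p49}, {p48, p49}.
Taking the union of these: int(A) = {p48, p49}.
cl(A) = ⋂ {C closed : A ⊆ C}. Closed sets containing A: {p48, p49, p50, p51}.
Intersecting these: cl(A) = {p48, p49, p50, p51}.
∂A = cl(A) ∖ int(A) = {p48, p49, p50, p51} ∖ {p48, p49} = {p50, p51}.


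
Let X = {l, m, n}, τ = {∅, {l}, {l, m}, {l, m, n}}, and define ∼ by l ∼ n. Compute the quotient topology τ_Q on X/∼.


X/∼ = {[l=n], [m]}; |τ_Q| = 2.

Equivalence classes: [l=n], [m].
Quotient map π: X → X/∼ sends l ↦ [l=n], m ↦ [m], n ↦ [l=n].
For each subset V ⊆ X/∼, compute π^{-1}(V) ⊆ X and check whether π^{-1}(V) ∈ τ. V is open in τ_Q iff π^{-1}(V) ∈ τ.
  V = {}: π^{-1}(V) = ∅ ∈ τ ✓.
  V = {[l=n]}: π^{-1}(V) = {l, n} ∉ τ ✗.
  V = {[m]}: π^{-1}(V) = {m} ∉ τ ✗.
  V = {[l=n], [m]}: π^{-1}(V) = {l, m, n} ∈ τ ✓.
Open sets in the quotient: τ_Q = {{}, {[l=n], [m]}} (2 elements).


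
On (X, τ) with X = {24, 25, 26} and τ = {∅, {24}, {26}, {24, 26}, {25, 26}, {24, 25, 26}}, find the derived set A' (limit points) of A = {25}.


A' = ∅

For each x ∈ X, list the open sets U ∈ τ with x ∈ U, then check whether U ∩ (A ∖ {x}) ≠ ∅ for every such U.
  x = 24: open {24} ∋ x has {24} ∩ (A ∖ {24}) = ∅, so x is NOT a limit point.
  x = 25: open {25, 26} ∋ x has {25, 26} ∩ (A ∖ {25}) = ∅, so x is NOT a limit point.
  x = 26: open {26} ∋ x has {26} ∩ (A ∖ {26}) = ∅, so x is NOT a limit point.
Collecting: A' = ∅.


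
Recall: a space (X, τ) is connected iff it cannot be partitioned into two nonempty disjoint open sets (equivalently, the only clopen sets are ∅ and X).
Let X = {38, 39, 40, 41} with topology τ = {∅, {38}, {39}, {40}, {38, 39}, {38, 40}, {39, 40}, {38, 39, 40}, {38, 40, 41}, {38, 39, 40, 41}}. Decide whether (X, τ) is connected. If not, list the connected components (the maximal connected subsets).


(X, τ) is disconnected; components = [{39}, {38, 40, 41}].

Find clopen sets (U ∈ τ with X ∖ U ∈ τ):
  U = ∅, X ∖ U = {38, 39, 40, 41} — both open, so U is clopen.
  U = {39}, X ∖ U = {38, 40, 41} — both open, so U is clopen.
  U = {38, 40, 41}, X ∖ U = {39} — both open, so U is clopen.
  U = {38, 39, 40, 41}, X ∖ U = ∅ — both open, so U is clopen.
Nontrivial clopen(s) exist: e.g. {39}. So (X, τ) is disconnected.
Compute connected components by grouping points that agree on all clopens:
  component: {39}
  component: {38, 40, 41}


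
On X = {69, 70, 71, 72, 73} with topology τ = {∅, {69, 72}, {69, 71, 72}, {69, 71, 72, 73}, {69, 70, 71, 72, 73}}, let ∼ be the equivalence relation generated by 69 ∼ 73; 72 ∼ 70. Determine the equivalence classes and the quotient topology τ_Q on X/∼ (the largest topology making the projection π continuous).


X/∼ = {[69=73], [70=72], [71]}; |τ_Q| = 2.

Equivalence classes: [69=73], [70=72], [71].
Quotient map π: X → X/∼ sends 69 ↦ [69=73], 70 ↦ [70=72], 71 ↦ [71], 72 ↦ [70=72], 73 ↦ [69=73].
For each subset V ⊆ X/∼, compute π^{-1}(V) ⊆ X and check whether π^{-1}(V) ∈ τ. V is open in τ_Q iff π^{-1}(V) ∈ τ.
  V = {}: π^{-1}(V) = ∅ ∈ τ ✓.
  V = {[69=73]}: π^{-1}(V) = {69, 73} ∉ τ ✗.
  V = {[70=72]}: π^{-1}(V) = {70, 72} ∉ τ ✗.
  V = {[69=73], [70=72]}: π^{-1}(V) = {69, 70, 72, 73} ∉ τ ✗.
  V = {[71]}: π^{-1}(V) = {71} ∉ τ ✗.
  V = {[69=73], [71]}: π^{-1}(V) = {69, 71, 73} ∉ τ ✗.
  V = {[70=72], [71]}: π^{-1}(V) = {70, 71, 72} ∉ τ ✗.
  V = {[69=73], [70=72], [71]}: π^{-1}(V) = {69, 70, 71, 72, 73} ∈ τ ✓.
Open sets in the quotient: τ_Q = {{}, {[69=73], [70=72], [71]}} (2 elements).


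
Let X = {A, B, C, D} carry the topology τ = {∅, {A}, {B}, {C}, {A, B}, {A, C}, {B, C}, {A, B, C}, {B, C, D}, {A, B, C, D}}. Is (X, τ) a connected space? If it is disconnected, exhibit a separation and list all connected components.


(X, τ) is disconnected; components = [{A}, {B, C, D}].

Find clopen sets (U ∈ τ with X ∖ U ∈ τ):
  U = ∅, X ∖ U = {A, B, C, D} — both open, so U is clopen.
  U = {A}, X ∖ U = {B, C, D} — both open, so U is clopen.
  U = {B, C, D}, X ∖ U = {A} — both open, so U is clopen.
  U = {A, B, C, D}, X ∖ U = ∅ — both open, so U is clopen.
Nontrivial clopen(s) exist: e.g. {B, C, D}. So (X, τ) is disconnected.
Compute connected components by grouping points that agree on all clopens:
  component: {A}
  component: {B, C, D}


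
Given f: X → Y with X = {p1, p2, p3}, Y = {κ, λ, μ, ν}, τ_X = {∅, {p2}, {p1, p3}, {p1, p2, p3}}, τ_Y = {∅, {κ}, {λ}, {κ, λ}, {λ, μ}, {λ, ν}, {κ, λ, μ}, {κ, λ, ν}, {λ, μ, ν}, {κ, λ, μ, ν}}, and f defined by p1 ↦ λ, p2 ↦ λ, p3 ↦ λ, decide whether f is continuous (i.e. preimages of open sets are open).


f IS continuous.

Compute f^{-1}(U) for each U ∈ τ_Y:
  U = ∅: f^{-1}(U) = ∅ ∈ τ_X ✓.
  U = {κ}: f^{-1}(U) = ∅ ∈ τ_X ✓.
  U = {λ}: f^{-1}(U) = {p1, p2, p3} ∈ τ_X ✓.
  U = {κ, λ}: f^{-1}(U) = {p1, p2, p3} ∈ τ_X ✓.
  U = {λ, μ}: f^{-1}(U) = {p1, p2, p3} ∈ τ_X ✓.
  U = {λ, ν}: f^{-1}(U) = {p1, p2, p3} ∈ τ_X ✓.
  U = {κ, λ, μ}: f^{-1}(U) = {p1, p2, p3} ∈ τ_X ✓.
  U = {κ, λ, ν}: f^{-1}(U) = {p1, p2, p3} ∈ τ_X ✓.
  U = {λ, μ, ν}: f^{-1}(U) = {p1, p2, p3} ∈ τ_X ✓.
  U = {κ, λ, μ, ν}: f^{-1}(U) = {p1, p2, p3} ∈ τ_X ✓.
Every preimage lies in τ_X, so f IS continuous.


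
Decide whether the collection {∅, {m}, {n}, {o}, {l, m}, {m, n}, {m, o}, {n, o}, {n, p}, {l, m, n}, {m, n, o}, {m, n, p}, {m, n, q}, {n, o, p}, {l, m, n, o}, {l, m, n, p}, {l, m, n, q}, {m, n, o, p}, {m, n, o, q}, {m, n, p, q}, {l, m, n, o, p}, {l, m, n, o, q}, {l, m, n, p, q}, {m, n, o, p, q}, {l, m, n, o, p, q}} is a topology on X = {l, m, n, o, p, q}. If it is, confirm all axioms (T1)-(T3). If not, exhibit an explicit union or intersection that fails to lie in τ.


τ is NOT a topology on X.

Axiom (T1): ∅ ∈ τ? Yes; X ∈ τ? Yes.
Axiom (T2/T3): check pairwise unions and intersections of members of τ.
Counterexample for (T2): {o} ∪ {l, m} = {l, m, o} ∉ τ. Therefore τ is NOT a topology.


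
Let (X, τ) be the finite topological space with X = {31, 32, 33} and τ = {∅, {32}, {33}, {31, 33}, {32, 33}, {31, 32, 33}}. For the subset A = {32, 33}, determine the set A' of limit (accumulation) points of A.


A' = {31}

For each x ∈ X, list the open sets U ∈ τ with x ∈ U, then check whether U ∩ (A ∖ {x}) ≠ ∅ for every such U.
  x = 31: opens ∋ x are {31, 33}, {31, 32, 33}; each meets A ∖ {31}, so x IS a limit point.
  x = 32: open {32} ∋ x has {32} ∩ (A ∖ {32}) = ∅, so x is NOT a limit point.
  x = 33: open {33} ∋ x has {33} ∩ (A ∖ {33}) = ∅, so x is NOT a limit point.
Collecting: A' = {31}.


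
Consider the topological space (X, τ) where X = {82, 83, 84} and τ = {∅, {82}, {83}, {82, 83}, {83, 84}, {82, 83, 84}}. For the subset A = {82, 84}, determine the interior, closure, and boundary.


int(A) = {82}, cl(A) = {82, 84}, ∂A = {84}.

Closed sets in (X, τ) are complements of opens:
  closed(X, τ) = {∅, {82}, {84}, {82, 84}, {83, 84}, {82, 83, 84}}.
int(A) = ⋃ {U ∈ τ : U ⊆ A}. Opens contained in A: ∅, {82}.
Taking the union of these: int(A) = {82}.
cl(A) = ⋂ {C closed : A ⊆ C}. Closed sets containing A: {82, 84}, {82, 83, 84}.
Intersecting these: cl(A) = {82, 84}.
∂A = cl(A) ∖ int(A) = {82, 84} ∖ {82} = {84}.
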